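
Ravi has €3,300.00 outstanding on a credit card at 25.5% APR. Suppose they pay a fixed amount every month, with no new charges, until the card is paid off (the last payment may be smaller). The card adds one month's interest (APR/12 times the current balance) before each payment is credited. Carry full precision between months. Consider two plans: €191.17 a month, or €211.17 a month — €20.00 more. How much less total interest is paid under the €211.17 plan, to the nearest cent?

Monthly rate r = 25.5%/12 = 2.125% = 0.02125.
At €191.17/mo: n = ⌈−ln(1 − rB₀/P)/ln(1+r)⌉ = 22 payments (last €140.64); total interest = total paid − €3,300.00 = €855.21.
At €211.17/mo: 20 payments (last €41.17); total interest €753.40.
Interest saved = €855.21 − €753.40 = €101.81.

€101.81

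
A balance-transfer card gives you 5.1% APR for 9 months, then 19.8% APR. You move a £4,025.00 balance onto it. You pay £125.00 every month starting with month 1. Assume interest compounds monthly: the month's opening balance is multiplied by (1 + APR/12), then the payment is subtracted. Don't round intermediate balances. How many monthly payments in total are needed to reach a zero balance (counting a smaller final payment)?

41 months

Promo months 1–9 at r₀ = 5.1%/12 = 0.00425; months 10+ at r₁ = 19.8%/12 = 0.0165.
After month 9: iterate B ← B·(1+r₀) − £125.00 for 9 months → £3,037.28.
Then at r₁ with £125.00/mo: n₂ = −ln(1 − r₁·B/P)/ln(1+r₁) ≈ 31.31 → 32 more payments.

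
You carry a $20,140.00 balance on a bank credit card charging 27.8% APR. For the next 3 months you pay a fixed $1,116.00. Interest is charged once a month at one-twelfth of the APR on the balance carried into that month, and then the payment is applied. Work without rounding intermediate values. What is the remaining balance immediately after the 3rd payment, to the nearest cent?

Monthly rate r = 27.8%/12 = 2.31667% = 0.0231667.
Each month: B ← B·(1+r) − $1,116.00.
Month 1: interest $466.58; balance after payment $19,490.58.
Month 2: interest $451.53; balance after payment $18,826.11.
Month 3: interest $436.14; balance after payment $18,146.25.

$18,146.25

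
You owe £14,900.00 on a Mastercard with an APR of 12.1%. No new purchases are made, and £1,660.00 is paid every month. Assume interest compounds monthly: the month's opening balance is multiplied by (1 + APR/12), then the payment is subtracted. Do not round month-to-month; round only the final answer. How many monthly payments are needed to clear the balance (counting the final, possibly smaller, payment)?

10 payments

Monthly rate r = 12.1%/12 = 1.00833% = 0.0100833.
Recurrence: B ← B·(1+r) − £1,660.00.
Month 1: interest £150.24; balance after payment £13,390.24.
Month 2: interest £135.02; balance after payment £11,865.26.
Closed form: n = −ln(1 − rB₀/P)/ln(1+r) = −ln(0.90949)/ln(1.01008) ≈ 9.456, so the balance reaches zero during payment 10.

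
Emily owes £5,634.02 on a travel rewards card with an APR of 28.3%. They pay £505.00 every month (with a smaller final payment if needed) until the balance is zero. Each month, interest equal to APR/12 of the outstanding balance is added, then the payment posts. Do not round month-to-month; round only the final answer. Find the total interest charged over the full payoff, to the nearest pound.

£981

Monthly rate r = 28.3%/12 = 2.35833% = 0.0235833.
Payoff takes n = ⌈−ln(1 − rB₀/P)/ln(1+r)⌉ = ⌈13.098⌉ = 14 payments; the last is £50.10.
Total paid = 13·£505.00 + £50.10 = £6,615.10.
Total interest = total paid − principal = £6,615.10 − £5,634.02 = £981.08.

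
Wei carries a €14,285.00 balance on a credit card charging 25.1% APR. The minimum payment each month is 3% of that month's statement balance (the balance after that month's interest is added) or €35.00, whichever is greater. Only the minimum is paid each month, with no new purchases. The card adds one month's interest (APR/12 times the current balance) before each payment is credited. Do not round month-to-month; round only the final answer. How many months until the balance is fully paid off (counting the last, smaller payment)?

Monthly rate r = 25.1%/12 = 2.09167% = 0.0209167.
While 3% of the post-interest balance exceeds €35.00, each month B ← (B·(1+r))·(1 − 0.03), i.e. B shrinks by the factor (1+r)·0.97 = 0.99029.
This holds for months 1–259. Entering month 260 the balance is €1,140.89; 3% of the post-interest balance is now below €35.00, so the flat €35.00 minimum applies from here.
From month 260 a fixed €35.00 at rate r clears €1,140.89 in 56 more payments. Total: 259 + 56 = 315 months.

315 months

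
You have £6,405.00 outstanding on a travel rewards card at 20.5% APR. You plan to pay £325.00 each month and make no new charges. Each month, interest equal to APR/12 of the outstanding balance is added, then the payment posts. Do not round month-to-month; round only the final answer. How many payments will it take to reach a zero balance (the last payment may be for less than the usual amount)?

Monthly rate r = 20.5%/12 = 1.70833% = 0.0170833.
Recurrence: B ← B·(1+r) − £325.00.
Month 1: interest £109.42; balance after payment £6,189.42.
Month 2: interest £105.74; balance after payment £5,970.15.
Closed form: n = −ln(1 − rB₀/P)/ln(1+r) = −ln(0.66333)/ln(1.01708) ≈ 24.233, so the balance reaches zero during payment 25.

25 months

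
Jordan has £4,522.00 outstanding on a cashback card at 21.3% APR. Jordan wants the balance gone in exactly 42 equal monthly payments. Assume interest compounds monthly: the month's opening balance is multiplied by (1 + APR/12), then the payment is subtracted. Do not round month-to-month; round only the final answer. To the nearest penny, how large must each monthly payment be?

£153.65

Monthly rate r = 21.3%/12 = 1.775% = 0.01775.
Level-payment amortization: P = B₀·r / (1 − (1+r)^(−n)) = 4522.00·0.01775 / (1 − 1.01775^(−42)).
Denominator 1 − (1+r)^(−42) = 0.522390083.
P = 80.2655 / 0.522390083 ≈ 153.65.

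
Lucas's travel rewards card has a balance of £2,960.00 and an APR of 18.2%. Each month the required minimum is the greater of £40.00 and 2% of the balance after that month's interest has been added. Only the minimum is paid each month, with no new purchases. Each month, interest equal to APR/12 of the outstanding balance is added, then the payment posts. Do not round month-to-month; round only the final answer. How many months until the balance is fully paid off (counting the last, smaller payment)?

171 months

Monthly rate r = 18.2%/12 = 1.51667% = 0.0151667.
While 2% of the post-interest balance exceeds £40.00, each month B ← (B·(1+r))·(1 − 0.02), i.e. B shrinks by the factor (1+r)·0.98 = 0.99486.
This holds for months 1–80. Entering month 81 the balance is £1,960.49; 2% of the post-interest balance is now below £40.00, so the flat £40.00 minimum applies from here.
From month 81 a fixed £40.00 at rate r clears £1,960.49 in 91 more payments. Total: 80 + 91 = 171 months.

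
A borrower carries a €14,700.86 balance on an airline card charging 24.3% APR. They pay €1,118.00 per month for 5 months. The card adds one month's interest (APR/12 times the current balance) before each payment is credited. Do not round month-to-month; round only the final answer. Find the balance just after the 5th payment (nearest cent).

Monthly rate r = 24.3%/12 = 2.025% = 0.02025.
Each month: B ← B·(1+r) − €1,118.00.
Month 1: interest €297.69; balance after payment €13,880.55.
Month 2: interest €281.08; balance after payment €13,043.63.
Month 3: interest €264.13; balance after payment €12,189.77.
Month 4: interest €246.84; balance after payment €11,318.61.
Month 5: interest €229.20; balance after payment €10,429.81.

€10,429.81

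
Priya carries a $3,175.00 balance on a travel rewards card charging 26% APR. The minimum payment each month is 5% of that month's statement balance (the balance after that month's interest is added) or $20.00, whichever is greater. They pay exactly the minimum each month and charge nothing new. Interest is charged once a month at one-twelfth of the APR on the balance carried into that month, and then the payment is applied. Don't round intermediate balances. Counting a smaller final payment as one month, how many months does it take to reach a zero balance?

96 months

Monthly rate r = 26%/12 = 2.16667% = 0.0216667.
While 5% of the post-interest balance exceeds $20.00, each month B ← (B·(1+r))·(1 − 0.05), i.e. B shrinks by the factor (1+r)·0.95 = 0.97058.
This holds for months 1–71. Entering month 72 the balance is $381.13; 5% of the post-interest balance is now below $20.00, so the flat $20.00 minimum applies from here.
From month 72 a fixed $20.00 at rate r clears $381.13 in 25 more payments. Total: 71 + 25 = 96 months.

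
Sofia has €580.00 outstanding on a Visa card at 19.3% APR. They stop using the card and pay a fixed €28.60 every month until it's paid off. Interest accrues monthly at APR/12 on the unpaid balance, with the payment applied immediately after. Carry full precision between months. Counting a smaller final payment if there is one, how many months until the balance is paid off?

Monthly rate r = 19.3%/12 = 1.60833% = 0.0160833.
Recurrence: B ← B·(1+r) − €28.60.
Month 1: interest €9.33; balance after payment €560.73.
Month 2: interest €9.02; balance after payment €541.15.
Closed form: n = −ln(1 − rB₀/P)/ln(1+r) = −ln(0.67383)/ln(1.01608) ≈ 24.742, so the balance reaches zero during payment 25.

25 months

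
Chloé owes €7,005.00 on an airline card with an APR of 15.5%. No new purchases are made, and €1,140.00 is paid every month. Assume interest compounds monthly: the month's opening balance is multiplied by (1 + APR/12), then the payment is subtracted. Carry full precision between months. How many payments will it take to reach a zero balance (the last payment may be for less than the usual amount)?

Monthly rate r = 15.5%/12 = 1.29167% = 0.0129167.
Recurrence: B ← B·(1+r) − €1,140.00.
Month 1: interest €90.48; balance after payment €5,955.48.
Month 2: interest €76.92; balance after payment €4,892.41.
Closed form: n = −ln(1 − rB₀/P)/ln(1+r) = −ln(0.92063)/ln(1.01292) ≈ 6.444, so the balance reaches zero during payment 7.

7 months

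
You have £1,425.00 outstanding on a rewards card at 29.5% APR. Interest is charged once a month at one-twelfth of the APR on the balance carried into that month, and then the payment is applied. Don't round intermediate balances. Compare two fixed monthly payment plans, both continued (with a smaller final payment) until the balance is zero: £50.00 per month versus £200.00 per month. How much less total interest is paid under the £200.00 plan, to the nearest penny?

£897.23

Monthly rate r = 29.5%/12 = 2.45833% = 0.0245833.
At £50.00/mo: n = ⌈−ln(1 − rB₀/P)/ln(1+r)⌉ = 50 payments (last £33.17); total interest = total paid − £1,425.00 = £1,058.17.
At £200.00/mo: 8 payments (last £185.94); total interest £160.94.
Interest saved = £1,058.17 − £160.94 = £897.23.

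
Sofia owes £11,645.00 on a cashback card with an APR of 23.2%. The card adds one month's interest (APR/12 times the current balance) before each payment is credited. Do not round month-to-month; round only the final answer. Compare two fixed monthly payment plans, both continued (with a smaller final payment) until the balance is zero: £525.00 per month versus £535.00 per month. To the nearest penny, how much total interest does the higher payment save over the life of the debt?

Monthly rate r = 23.2%/12 = 1.93333% = 0.0193333.
At £525.00/mo: n = ⌈−ln(1 − rB₀/P)/ln(1+r)⌉ = 30 payments (last £131.33); total interest = total paid − £11,645.00 = £3,711.33.
At £535.00/mo: 29 payments (last £279.79); total interest £3,614.79.
Interest saved = £3,711.33 − £3,614.79 = £96.54.

£96.54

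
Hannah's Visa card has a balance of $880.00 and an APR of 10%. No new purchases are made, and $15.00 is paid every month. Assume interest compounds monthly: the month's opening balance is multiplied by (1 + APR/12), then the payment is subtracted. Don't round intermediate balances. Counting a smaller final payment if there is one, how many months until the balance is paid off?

Monthly rate r = 10%/12 = 0.833333% = 0.00833333.
Recurrence: B ← B·(1+r) − $15.00.
Month 1: interest $7.33; balance after payment $872.33.
Month 2: interest $7.27; balance after payment $864.60.
Closed form: n = −ln(1 − rB₀/P)/ln(1+r) = −ln(0.51111)/ln(1.00833) ≈ 80.875, so the balance reaches zero during payment 81.

81 months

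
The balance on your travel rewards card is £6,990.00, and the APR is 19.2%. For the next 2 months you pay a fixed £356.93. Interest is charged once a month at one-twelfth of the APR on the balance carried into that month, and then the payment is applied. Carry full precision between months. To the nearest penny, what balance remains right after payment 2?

£6,495.90

Monthly rate r = 19.2%/12 = 1.6% = 0.016.
Each month: B ← B·(1+r) − £356.93.
Month 1: interest £111.84; balance after payment £6,744.91.
Month 2: interest £107.92; balance after payment £6,495.90.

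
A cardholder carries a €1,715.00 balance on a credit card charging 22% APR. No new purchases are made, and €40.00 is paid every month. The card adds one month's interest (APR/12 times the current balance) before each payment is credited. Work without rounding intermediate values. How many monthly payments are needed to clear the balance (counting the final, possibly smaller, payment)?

Monthly rate r = 22%/12 = 1.83333% = 0.0183333.
Recurrence: B ← B·(1+r) − €40.00.
Month 1: interest €31.44; balance after payment €1,706.44.
Month 2: interest €31.28; balance after payment €1,697.73.
Closed form: n = −ln(1 − rB₀/P)/ln(1+r) = −ln(0.21396)/ln(1.01833) ≈ 84.876, so the balance reaches zero during payment 85.

85 payments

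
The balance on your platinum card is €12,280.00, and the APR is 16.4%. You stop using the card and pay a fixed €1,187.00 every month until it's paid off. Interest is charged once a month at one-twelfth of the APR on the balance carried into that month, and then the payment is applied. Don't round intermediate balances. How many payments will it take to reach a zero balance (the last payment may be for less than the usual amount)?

Monthly rate r = 16.4%/12 = 1.36667% = 0.0136667.
Recurrence: B ← B·(1+r) − €1,187.00.
Month 1: interest €167.83; balance after payment €11,260.83.
Month 2: interest €153.90; balance after payment €10,227.72.
Closed form: n = −ln(1 − rB₀/P)/ln(1+r) = −ln(0.85861)/ln(1.01367) ≈ 11.230, so the balance reaches zero during payment 12.

12 months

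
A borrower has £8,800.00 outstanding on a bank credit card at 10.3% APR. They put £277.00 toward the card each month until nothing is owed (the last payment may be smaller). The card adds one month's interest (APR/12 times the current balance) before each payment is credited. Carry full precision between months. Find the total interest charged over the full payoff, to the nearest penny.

Monthly rate r = 10.3%/12 = 0.858333% = 0.00858333.
Payoff takes n = ⌈−ln(1 − rB₀/P)/ln(1+r)⌉ = ⌈37.253⌉ = 38 payments; the last is £70.41.
Total paid = 37·£277.00 + £70.41 = £10,319.41.
Total interest = total paid − principal = £10,319.41 − £8,800.00 = £1,519.41.

£1,519.41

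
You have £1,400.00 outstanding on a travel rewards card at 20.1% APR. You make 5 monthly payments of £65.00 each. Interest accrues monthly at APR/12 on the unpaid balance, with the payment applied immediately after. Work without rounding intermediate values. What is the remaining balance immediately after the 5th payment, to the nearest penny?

Monthly rate r = 20.1%/12 = 1.675% = 0.01675.
Each month: B ← B·(1+r) − £65.00.
Month 1: interest £23.45; balance after payment £1,358.45.
Month 2: interest £22.75; balance after payment £1,316.20.
Month 3: interest £22.05; balance after payment £1,273.25.
Month 4: interest £21.33; balance after payment £1,229.58.
Month 5: interest £20.60; balance after payment £1,185.17.

£1,185.17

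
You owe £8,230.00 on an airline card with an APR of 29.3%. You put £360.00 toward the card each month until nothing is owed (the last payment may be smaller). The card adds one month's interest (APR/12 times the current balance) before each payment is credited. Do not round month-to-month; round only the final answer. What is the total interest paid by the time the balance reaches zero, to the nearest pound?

Monthly rate r = 29.3%/12 = 2.44167% = 0.0244167.
Payoff takes n = ⌈−ln(1 − rB₀/P)/ln(1+r)⌉ = ⌈33.863⌉ = 34 payments; the last is £311.06.
Total paid = 33·£360.00 + £311.06 = £12,191.06.
Total interest = total paid − principal = £12,191.06 − £8,230.00 = £3,961.06.

£3,961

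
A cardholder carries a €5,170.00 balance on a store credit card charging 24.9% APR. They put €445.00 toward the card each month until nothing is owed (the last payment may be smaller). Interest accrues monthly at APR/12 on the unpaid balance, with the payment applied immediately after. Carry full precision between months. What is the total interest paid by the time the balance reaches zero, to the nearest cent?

€808.10

Monthly rate r = 24.9%/12 = 2.075% = 0.02075.
Payoff takes n = ⌈−ln(1 − rB₀/P)/ln(1+r)⌉ = ⌈13.431⌉ = 14 payments; the last is €193.10.
Total paid = 13·€445.00 + €193.10 = €5,978.10.
Total interest = total paid − principal = €5,978.10 − €5,170.00 = €808.10.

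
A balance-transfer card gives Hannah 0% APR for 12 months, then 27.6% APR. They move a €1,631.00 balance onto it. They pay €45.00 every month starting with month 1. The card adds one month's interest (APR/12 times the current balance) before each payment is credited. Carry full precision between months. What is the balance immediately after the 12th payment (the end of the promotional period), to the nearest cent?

€1,091.00

Promo months 1–12 at r₀ = 0%/12 = 0; months 13+ at r₁ = 27.6%/12 = 0.023.
After month 12 (no interest yet): B = €1,631.00 − 12·€45.00 = €1,091.00.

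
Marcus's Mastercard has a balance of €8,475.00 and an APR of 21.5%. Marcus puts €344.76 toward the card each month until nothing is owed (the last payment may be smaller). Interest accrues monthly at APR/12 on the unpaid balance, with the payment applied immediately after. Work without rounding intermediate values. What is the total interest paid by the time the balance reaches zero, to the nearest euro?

€2,797

Monthly rate r = 21.5%/12 = 1.79167% = 0.0179167.
Payoff takes n = ⌈−ln(1 − rB₀/P)/ln(1+r)⌉ = ⌈32.695⌉ = 33 payments; the last is €240.12.
Total paid = 32·€344.76 + €240.12 = €11,272.44.
Total interest = total paid − principal = €11,272.44 − €8,475.00 = €2,797.44.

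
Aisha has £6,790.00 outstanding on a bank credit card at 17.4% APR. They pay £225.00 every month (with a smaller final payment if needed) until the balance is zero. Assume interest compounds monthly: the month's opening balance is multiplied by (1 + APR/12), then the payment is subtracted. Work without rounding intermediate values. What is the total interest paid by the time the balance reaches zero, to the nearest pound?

£2,205

Monthly rate r = 17.4%/12 = 1.45% = 0.0145.
Payoff takes n = ⌈−ln(1 − rB₀/P)/ln(1+r)⌉ = ⌈39.977⌉ = 40 payments; the last is £219.84.
Total paid = 39·£225.00 + £219.84 = £8,994.84.
Total interest = total paid − principal = £8,994.84 − £6,790.00 = £2,204.84.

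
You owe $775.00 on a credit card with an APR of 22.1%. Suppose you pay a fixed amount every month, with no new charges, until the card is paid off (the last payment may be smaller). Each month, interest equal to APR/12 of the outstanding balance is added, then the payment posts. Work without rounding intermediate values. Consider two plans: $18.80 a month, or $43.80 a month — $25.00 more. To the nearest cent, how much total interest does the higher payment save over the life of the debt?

Monthly rate r = 22.1%/12 = 1.84167% = 0.0184167.
At $18.80/mo: n = ⌈−ln(1 − rB₀/P)/ln(1+r)⌉ = 79 payments (last $0.36); total interest = total paid − $775.00 = $691.76.
At $43.80/mo: 22 payments (last $26.72); total interest $171.52.
Interest saved = $691.76 − $171.52 = $520.24.

$520.24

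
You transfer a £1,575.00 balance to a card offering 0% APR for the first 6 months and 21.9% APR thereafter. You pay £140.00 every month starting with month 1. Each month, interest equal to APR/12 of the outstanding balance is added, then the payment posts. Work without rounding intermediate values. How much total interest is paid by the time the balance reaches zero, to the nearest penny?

£44.97

Promo months 1–6 at r₀ = 0%/12 = 0; months 7+ at r₁ = 21.9%/12 = 0.01825.
After month 6 (no interest yet): B = £1,575.00 − 6·£140.00 = £735.00.
Then at r₁ with £140.00/mo: n₂ = −ln(1 − r₁·B/P)/ln(1+r₁) ≈ 5.57 → 6 more payments.
Total paid = 11·£140.00 + £79.97 = £1,619.97; interest = £1,619.97 − £1,575.00 = £44.97.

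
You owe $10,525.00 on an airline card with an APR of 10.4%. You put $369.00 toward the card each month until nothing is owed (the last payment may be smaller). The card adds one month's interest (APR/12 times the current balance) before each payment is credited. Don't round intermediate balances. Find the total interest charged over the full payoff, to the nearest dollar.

$1,617

Monthly rate r = 10.4%/12 = 0.866667% = 0.00866667.
Payoff takes n = ⌈−ln(1 − rB₀/P)/ln(1+r)⌉ = ⌈32.906⌉ = 33 payments; the last is $334.39.
Total paid = 32·$369.00 + $334.39 = $12,142.39.
Total interest = total paid − principal = $12,142.39 − $10,525.00 = $1,617.39.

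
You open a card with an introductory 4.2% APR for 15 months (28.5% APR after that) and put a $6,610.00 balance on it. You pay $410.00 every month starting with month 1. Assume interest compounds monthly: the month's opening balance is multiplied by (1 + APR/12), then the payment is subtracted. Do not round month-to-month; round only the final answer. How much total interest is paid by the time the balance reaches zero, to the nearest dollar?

Promo months 1–15 at r₀ = 4.2%/12 = 0.0035; months 16+ at r₁ = 28.5%/12 = 0.02375.
After month 15: iterate B ← B·(1+r₀) − $410.00 for 15 months → $662.67.
Then at r₁ with $410.00/mo: n₂ = −ln(1 − r₁·B/P)/ln(1+r₁) ≈ 1.67 → 2 more payments.
Total paid = 16·$410.00 + $274.79 = $6,834.79; interest = $6,834.79 − $6,610.00 = $224.79.

$225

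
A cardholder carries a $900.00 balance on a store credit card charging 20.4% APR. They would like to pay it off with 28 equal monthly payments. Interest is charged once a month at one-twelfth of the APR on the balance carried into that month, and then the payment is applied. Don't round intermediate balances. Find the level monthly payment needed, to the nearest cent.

$40.66

Monthly rate r = 20.4%/12 = 1.7% = 0.017.
Level-payment amortization: P = B₀·r / (1 − (1+r)^(−n)) = 900.00·0.017 / (1 − 1.017^(−28)).
Denominator 1 − (1+r)^(−28) = 0.376246037.
P = 15.3 / 0.376246037 ≈ 40.66.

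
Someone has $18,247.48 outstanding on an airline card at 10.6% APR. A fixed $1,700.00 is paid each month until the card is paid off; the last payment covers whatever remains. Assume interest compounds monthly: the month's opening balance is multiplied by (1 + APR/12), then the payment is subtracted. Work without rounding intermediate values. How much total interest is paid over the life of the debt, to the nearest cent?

$1,010.16

Monthly rate r = 10.6%/12 = 0.883333% = 0.00883333.
Payoff takes n = ⌈−ln(1 − rB₀/P)/ln(1+r)⌉ = ⌈11.327⌉ = 12 payments; the last is $557.64.
Total paid = 11·$1,700.00 + $557.64 = $19,257.64.
Total interest = total paid − principal = $19,257.64 − $18,247.48 = $1,010.16.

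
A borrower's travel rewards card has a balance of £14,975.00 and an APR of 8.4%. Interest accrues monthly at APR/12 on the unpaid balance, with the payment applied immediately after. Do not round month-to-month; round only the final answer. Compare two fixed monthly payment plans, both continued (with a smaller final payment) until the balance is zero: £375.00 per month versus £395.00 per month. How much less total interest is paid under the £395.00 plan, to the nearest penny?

£161.39

Monthly rate r = 8.4%/12 = 0.7% = 0.007.
At £375.00/mo: n = ⌈−ln(1 − rB₀/P)/ln(1+r)⌉ = 48 payments (last £0.12); total interest = total paid − £14,975.00 = £2,650.12.
At £395.00/mo: 45 payments (last £83.73); total interest £2,488.73.
Interest saved = £2,650.12 − £2,488.73 = £161.39.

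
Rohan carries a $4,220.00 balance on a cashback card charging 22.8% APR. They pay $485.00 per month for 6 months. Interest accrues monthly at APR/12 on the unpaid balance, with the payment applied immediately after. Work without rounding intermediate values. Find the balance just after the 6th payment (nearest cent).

$1,672.74

Monthly rate r = 22.8%/12 = 1.9% = 0.019.
Each month: B ← B·(1+r) − $485.00.
Month 1: interest $80.18; balance after payment $3,815.18.
Month 2: interest $72.49; balance after payment $3,402.67.
Month 3: interest $64.65; balance after payment $2,982.32.
Month 4: interest $56.66; balance after payment $2,553.98.
Month 5: interest $48.53; balance after payment $2,117.51.
Month 6: interest $40.23; balance after payment $1,672.74.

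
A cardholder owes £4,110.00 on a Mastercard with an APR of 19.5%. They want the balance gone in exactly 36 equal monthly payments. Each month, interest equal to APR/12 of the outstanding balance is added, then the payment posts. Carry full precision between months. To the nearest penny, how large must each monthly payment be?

£151.70

Monthly rate r = 19.5%/12 = 1.625% = 0.01625.
Level-payment amortization: P = B₀·r / (1 − (1+r)^(−n)) = 4110.00·0.01625 / (1 − 1.01625^(−36)).
Denominator 1 − (1+r)^(−36) = 0.440268317.
P = 66.7875 / 0.440268317 ≈ 151.70.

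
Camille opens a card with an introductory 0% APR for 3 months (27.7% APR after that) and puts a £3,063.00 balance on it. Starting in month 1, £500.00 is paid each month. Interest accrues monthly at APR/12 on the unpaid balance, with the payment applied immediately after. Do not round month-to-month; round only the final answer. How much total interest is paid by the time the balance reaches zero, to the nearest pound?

Promo months 1–3 at r₀ = 0%/12 = 0; months 4+ at r₁ = 27.7%/12 = 0.0230833.
After month 3 (no interest yet): B = £3,063.00 − 3·£500.00 = £1,563.00.
Then at r₁ with £500.00/mo: n₂ = −ln(1 − r₁·B/P)/ln(1+r₁) ≈ 3.28 → 4 more payments.
Total paid = 6·£500.00 + £142.07 = £3,142.07; interest = £3,142.07 − £3,063.00 = £79.07.

£79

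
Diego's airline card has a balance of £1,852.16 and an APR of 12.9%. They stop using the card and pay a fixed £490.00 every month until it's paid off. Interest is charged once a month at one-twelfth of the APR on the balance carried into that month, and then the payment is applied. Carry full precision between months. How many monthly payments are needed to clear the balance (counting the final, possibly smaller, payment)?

4 months

Monthly rate r = 12.9%/12 = 1.075% = 0.01075.
Recurrence: B ← B·(1+r) − £490.00.
Month 1: interest £19.91; balance after payment £1,382.07.
Month 2: interest £14.86; balance after payment £906.93.
Month 3: interest £9.75; balance after payment £426.68.
Month 4: interest £4.59; balance after payment £0.00.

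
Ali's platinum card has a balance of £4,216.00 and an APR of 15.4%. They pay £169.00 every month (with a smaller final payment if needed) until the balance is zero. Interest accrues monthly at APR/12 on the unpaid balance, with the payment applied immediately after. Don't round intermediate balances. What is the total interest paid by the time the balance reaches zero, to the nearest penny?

Monthly rate r = 15.4%/12 = 1.28333% = 0.0128333.
Payoff takes n = ⌈−ln(1 − rB₀/P)/ln(1+r)⌉ = ⌈30.261⌉ = 31 payments; the last is £44.37.
Total paid = 30·£169.00 + £44.37 = £5,114.37.
Total interest = total paid − principal = £5,114.37 − £4,216.00 = £898.37.

£898.37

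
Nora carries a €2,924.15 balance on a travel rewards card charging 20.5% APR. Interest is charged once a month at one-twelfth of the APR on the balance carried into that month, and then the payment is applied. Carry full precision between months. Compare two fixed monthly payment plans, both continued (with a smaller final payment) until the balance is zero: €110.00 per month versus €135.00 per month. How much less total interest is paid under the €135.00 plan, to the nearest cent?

Monthly rate r = 20.5%/12 = 1.70833% = 0.0170833.
At €110.00/mo: n = ⌈−ln(1 − rB₀/P)/ln(1+r)⌉ = 36 payments (last €81.39); total interest = total paid − €2,924.15 = €1,007.24.
At €135.00/mo: 28 payments (last €37.93); total interest €758.78.
Interest saved = €1,007.24 − €758.78 = €248.46.

€248.46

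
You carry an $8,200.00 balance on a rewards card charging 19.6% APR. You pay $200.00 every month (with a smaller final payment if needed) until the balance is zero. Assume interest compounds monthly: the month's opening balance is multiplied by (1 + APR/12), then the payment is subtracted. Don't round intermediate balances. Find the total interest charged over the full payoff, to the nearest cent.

$5,473.94

Monthly rate r = 19.6%/12 = 1.63333% = 0.0163333.
Payoff takes n = ⌈−ln(1 − rB₀/P)/ln(1+r)⌉ = ⌈68.368⌉ = 69 payments; the last is $73.94.
Total paid = 68·$200.00 + $73.94 = $13,673.94.
Total interest = total paid − principal = $13,673.94 − $8,200.00 = $5,473.94.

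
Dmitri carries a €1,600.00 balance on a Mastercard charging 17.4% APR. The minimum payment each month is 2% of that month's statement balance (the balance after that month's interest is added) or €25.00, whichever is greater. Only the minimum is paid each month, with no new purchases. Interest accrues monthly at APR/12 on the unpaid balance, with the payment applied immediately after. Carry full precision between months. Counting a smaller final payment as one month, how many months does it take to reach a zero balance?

Monthly rate r = 17.4%/12 = 1.45% = 0.0145.
While 2% of the post-interest balance exceeds €25.00, each month B ← (B·(1+r))·(1 − 0.02), i.e. B shrinks by the factor (1+r)·0.98 = 0.99421.
This holds for months 1–45. Entering month 46 the balance is €1,232.07; 2% of the post-interest balance is now below €25.00, so the flat €25.00 minimum applies from here.
From month 46 a fixed €25.00 at rate r clears €1,232.07 in 88 more payments. Total: 45 + 88 = 133 months.

133 months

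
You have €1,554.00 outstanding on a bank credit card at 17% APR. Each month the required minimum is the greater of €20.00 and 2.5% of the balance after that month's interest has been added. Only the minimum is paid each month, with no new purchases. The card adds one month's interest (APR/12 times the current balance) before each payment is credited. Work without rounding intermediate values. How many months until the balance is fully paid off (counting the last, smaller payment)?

Monthly rate r = 17%/12 = 1.41667% = 0.0141667.
While 2.5% of the post-interest balance exceeds €20.00, each month B ← (B·(1+r))·(1 − 0.025), i.e. B shrinks by the factor (1+r)·0.975 = 0.98881.
This holds for months 1–61. Entering month 62 the balance is €782.35; 2.5% of the post-interest balance is now below €20.00, so the flat €20.00 minimum applies from here.
From month 62 a fixed €20.00 at rate r clears €782.35 in 58 more payments. Total: 61 + 58 = 119 months.

119 months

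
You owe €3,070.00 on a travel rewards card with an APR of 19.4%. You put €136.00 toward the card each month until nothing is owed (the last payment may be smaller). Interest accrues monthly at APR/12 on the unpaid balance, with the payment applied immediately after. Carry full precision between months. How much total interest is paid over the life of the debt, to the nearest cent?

€780.53

Monthly rate r = 19.4%/12 = 1.61667% = 0.0161667.
Payoff takes n = ⌈−ln(1 − rB₀/P)/ln(1+r)⌉ = ⌈28.311⌉ = 29 payments; the last is €42.53.
Total paid = 28·€136.00 + €42.53 = €3,850.53.
Total interest = total paid − principal = €3,850.53 − €3,070.00 = €780.53.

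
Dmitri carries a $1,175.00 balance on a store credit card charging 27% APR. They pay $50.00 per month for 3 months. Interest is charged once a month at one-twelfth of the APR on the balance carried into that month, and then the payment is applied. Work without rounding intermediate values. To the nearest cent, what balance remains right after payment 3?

$1,102.71

Monthly rate r = 27%/12 = 2.25% = 0.0225.
Each month: B ← B·(1+r) − $50.00.
Month 1: interest $26.44; balance after payment $1,151.44.
Month 2: interest $25.91; balance after payment $1,127.34.
Month 3: interest $25.37; balance after payment $1,102.71.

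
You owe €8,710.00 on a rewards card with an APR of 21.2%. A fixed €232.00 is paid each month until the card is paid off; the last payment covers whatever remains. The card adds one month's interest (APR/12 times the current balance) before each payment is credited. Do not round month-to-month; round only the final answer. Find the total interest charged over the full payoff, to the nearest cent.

Monthly rate r = 21.2%/12 = 1.76667% = 0.0176667.
Payoff takes n = ⌈−ln(1 − rB₀/P)/ln(1+r)⌉ = ⌈62.153⌉ = 63 payments; the last is €35.74.
Total paid = 62·€232.00 + €35.74 = €14,419.74.
Total interest = total paid − principal = €14,419.74 − €8,710.00 = €5,709.74.

€5,709.74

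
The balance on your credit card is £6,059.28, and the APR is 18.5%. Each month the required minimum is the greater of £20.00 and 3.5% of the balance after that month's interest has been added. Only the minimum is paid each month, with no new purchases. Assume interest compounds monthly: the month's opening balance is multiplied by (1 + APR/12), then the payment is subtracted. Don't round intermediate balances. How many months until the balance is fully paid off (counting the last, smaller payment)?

155 months

Monthly rate r = 18.5%/12 = 1.54167% = 0.0154167.
While 3.5% of the post-interest balance exceeds £20.00, each month B ← (B·(1+r))·(1 − 0.035), i.e. B shrinks by the factor (1+r)·0.965 = 0.97988.
This holds for months 1–117. Entering month 118 the balance is £561.69; 3.5% of the post-interest balance is now below £20.00, so the flat £20.00 minimum applies from here.
From month 118 a fixed £20.00 at rate r clears £561.69 in 38 more payments. Total: 117 + 38 = 155 months.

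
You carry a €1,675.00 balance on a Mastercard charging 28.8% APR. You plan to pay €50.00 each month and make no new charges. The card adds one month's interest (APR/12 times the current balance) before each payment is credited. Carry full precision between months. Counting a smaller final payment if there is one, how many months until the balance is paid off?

Monthly rate r = 28.8%/12 = 2.4% = 0.024.
Recurrence: B ← B·(1+r) − €50.00.
Month 1: interest €40.20; balance after payment €1,665.20.
Month 2: interest €39.96; balance after payment €1,655.16.
Closed form: n = −ln(1 − rB₀/P)/ln(1+r) = −ln(0.196)/ln(1.024) ≈ 68.713, so the balance reaches zero during payment 69.

69 payments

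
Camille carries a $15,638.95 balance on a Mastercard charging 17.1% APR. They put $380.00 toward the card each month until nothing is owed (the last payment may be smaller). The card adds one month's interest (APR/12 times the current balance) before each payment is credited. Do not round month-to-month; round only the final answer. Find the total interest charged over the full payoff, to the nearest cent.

Monthly rate r = 17.1%/12 = 1.425% = 0.01425.
Payoff takes n = ⌈−ln(1 − rB₀/P)/ln(1+r)⌉ = ⌈62.406⌉ = 63 payments; the last is $154.76.
Total paid = 62·$380.00 + $154.76 = $23,714.76.
Total interest = total paid − principal = $23,714.76 − $15,638.95 = $8,075.81.

$8,075.81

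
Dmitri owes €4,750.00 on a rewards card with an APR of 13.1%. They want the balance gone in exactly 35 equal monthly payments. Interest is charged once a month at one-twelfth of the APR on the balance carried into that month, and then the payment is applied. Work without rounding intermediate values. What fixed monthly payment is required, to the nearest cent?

€164.02

Monthly rate r = 13.1%/12 = 1.09167% = 0.0109167.
Level-payment amortization: P = B₀·r / (1 − (1+r)^(−n)) = 4750.00·0.0109167 / (1 − 1.01092^(−35)).
Denominator 1 − (1+r)^(−35) = 0.316147378.
P = 51.8542 / 0.316147378 ≈ 164.02.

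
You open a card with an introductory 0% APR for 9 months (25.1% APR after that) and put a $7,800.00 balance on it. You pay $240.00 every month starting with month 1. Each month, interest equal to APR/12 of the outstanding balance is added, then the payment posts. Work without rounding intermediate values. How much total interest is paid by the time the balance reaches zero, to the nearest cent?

$2,202.19

Promo months 1–9 at r₀ = 0%/12 = 0; months 10+ at r₁ = 25.1%/12 = 0.0209167.
After month 9 (no interest yet): B = $7,800.00 − 9·$240.00 = $5,640.00.
Then at r₁ with $240.00/mo: n₂ = −ln(1 − r₁·B/P)/ln(1+r₁) ≈ 32.67 → 33 more payments.
Total paid = 41·$240.00 + $162.19 = $10,002.19; interest = $10,002.19 − $7,800.00 = $2,202.19.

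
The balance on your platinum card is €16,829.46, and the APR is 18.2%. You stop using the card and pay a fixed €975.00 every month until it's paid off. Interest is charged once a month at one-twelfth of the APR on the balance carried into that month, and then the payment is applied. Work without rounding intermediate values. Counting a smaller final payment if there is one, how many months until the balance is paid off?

Monthly rate r = 18.2%/12 = 1.51667% = 0.0151667.
Recurrence: B ← B·(1+r) − €975.00.
Month 1: interest €255.25; balance after payment €16,109.71.
Month 2: interest €244.33; balance after payment €15,379.04.
Closed form: n = −ln(1 − rB₀/P)/ln(1+r) = −ln(0.73821)/ln(1.01517) ≈ 20.164, so the balance reaches zero during payment 21.

21 months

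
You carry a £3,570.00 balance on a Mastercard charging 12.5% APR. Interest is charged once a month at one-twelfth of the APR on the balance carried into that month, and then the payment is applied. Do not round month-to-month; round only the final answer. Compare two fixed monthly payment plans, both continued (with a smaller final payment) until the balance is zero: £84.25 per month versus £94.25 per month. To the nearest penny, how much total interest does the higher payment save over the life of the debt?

Monthly rate r = 12.5%/12 = 1.04167% = 0.0104167.
At £84.25/mo: n = ⌈−ln(1 − rB₀/P)/ln(1+r)⌉ = 57 payments (last £16.30); total interest = total paid − £3,570.00 = £1,164.30.
At £94.25/mo: 49 payments (last £40.05); total interest £994.05.
Interest saved = £1,164.30 − £994.05 = £170.25.

£170.25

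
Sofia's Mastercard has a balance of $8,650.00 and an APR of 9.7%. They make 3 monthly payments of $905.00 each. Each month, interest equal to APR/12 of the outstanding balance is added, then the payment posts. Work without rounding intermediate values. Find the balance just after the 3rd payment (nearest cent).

$6,124.46

Monthly rate r = 9.7%/12 = 0.808333% = 0.00808333.
Each month: B ← B·(1+r) − $905.00.
Month 1: interest $69.92; balance after payment $7,814.92.
Month 2: interest $63.17; balance after payment $6,973.09.
Month 3: interest $56.37; balance after payment $6,124.46.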